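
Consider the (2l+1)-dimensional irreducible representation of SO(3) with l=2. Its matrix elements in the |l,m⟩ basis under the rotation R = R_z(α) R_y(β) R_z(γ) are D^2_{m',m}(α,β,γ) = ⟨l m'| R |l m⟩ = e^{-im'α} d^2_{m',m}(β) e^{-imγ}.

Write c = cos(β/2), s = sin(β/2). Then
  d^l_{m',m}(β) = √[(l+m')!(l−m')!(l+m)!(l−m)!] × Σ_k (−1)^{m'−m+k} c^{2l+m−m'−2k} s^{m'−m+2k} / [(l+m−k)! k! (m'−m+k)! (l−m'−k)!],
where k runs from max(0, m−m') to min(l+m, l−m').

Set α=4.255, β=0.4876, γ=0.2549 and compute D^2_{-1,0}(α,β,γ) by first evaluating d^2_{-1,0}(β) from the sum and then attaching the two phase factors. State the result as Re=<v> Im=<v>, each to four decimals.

Re=-0.2239 Im=-0.4548

D^2_{-1,0}(4.255,0.4876,0.2549) = e^{-i·-1·4.255}·d^2_{-1,0}(0.4876)·e^{-i·0·0.2549}. Compute d first:
With c≡cos(β/2)=0.970428 and s≡sin(β/2)=0.241392, N=[1·6·2·2]^{1/2}=4.898979
The bounds max(0,m−m')=1 and min(l+m,l−m')=2 give 2 terms
  k=1: (−1)^0·4.8990/(2)·0.9704^3·0.2414^1 = +0.540366
  k=2: (−1)^1·4.8990/(2)·0.9704^1·0.2414^3 = -0.033435
d^2_{-1,0}(0.4876) = +0.540366 -0.033435 = +0.506931
D = (-0.441607-0.897209i)·(+0.506931)·(+1.000000+0.000000i) = -0.223864-0.454822i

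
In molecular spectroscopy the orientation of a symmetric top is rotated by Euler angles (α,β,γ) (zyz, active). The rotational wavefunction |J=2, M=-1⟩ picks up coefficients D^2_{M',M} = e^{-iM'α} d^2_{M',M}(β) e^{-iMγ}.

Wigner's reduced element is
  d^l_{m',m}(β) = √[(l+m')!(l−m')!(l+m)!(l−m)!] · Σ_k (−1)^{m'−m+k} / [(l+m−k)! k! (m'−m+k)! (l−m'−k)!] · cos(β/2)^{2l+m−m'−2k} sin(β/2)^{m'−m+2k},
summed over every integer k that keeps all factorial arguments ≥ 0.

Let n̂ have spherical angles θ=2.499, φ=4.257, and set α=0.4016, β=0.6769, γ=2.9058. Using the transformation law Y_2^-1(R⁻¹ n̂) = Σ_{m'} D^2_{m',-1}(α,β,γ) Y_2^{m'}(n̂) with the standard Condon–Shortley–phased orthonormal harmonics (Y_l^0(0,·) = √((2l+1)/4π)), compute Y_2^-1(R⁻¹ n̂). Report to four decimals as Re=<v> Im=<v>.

Re=0.1654 Im=0.2432

Need the full column D^2_{m',-1} for m'=−2..2 at α=0.4016, β=0.6769, γ=2.9058.
cos(β/2)=0.943270, sin(β/2)=0.332025
d^2_{-2,-1}: single k=1 term ⇒ +0.557327;  D = -0.469992-0.299534i
d^2_{-1,-1}: k∈[0..1] ⇒ +0.791671 -0.294263 = +0.497408;  D = -0.490586-0.082096i
d^2_{0,-1}: k∈[0..1] ⇒ -0.682583 +0.084572 = -0.598011;  D = +0.581464-0.139704i
d^2_{1,-1}: k∈[0..1] ⇒ +0.294263 -0.012153 = +0.282110;  D = -0.226718+0.167885i
d^2_{2,-1}: single k=0 term ⇒ -0.069053;  D = +0.035016-0.059516i
Y_2^{m'}(θ=2.499,φ=4.257) and Σ D·Y over m':
  (-0.4700-0.2995i)·(-0.0851-0.1096i)  (-0.4906-0.0821i)·(+0.1630-0.3329i)  (+0.5815-0.1397i)·(+0.2910+0.0000i)  (-0.2267+0.1679i)·(-0.1630-0.3329i)  (+0.0350-0.0595i)·(-0.0851+0.1096i)
Y_2^-1(R⁻¹ n̂) = +0.165434+0.243240i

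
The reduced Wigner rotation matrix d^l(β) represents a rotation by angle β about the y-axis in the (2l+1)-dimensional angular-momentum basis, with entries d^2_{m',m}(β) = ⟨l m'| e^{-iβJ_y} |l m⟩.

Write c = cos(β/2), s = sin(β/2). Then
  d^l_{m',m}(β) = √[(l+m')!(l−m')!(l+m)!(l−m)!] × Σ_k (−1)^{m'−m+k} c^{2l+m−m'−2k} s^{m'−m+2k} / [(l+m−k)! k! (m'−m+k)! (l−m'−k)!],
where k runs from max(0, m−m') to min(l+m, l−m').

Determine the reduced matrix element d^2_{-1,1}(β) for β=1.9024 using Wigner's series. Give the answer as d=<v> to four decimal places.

d^2_{-1,1}(β=1.9024) via Wigner's sum:
Half-angle: c=0.580707, s=0.814113. N=√(1·6·6·1)=6.000000
k: max(0,(1)−(-1))=2 … min(2+(1),2−(-1))=3
  k=2: (−1)^0·6.0000/(2)·0.5807^2·0.8141^2 = +0.670508
  k=3: (−1)^1·6.0000/(6)·0.5807^0·0.8141^4 = -0.439277
d^2_{-1,1}(1.9024) = +0.670508 -0.439277 = +0.231231

d=0.2312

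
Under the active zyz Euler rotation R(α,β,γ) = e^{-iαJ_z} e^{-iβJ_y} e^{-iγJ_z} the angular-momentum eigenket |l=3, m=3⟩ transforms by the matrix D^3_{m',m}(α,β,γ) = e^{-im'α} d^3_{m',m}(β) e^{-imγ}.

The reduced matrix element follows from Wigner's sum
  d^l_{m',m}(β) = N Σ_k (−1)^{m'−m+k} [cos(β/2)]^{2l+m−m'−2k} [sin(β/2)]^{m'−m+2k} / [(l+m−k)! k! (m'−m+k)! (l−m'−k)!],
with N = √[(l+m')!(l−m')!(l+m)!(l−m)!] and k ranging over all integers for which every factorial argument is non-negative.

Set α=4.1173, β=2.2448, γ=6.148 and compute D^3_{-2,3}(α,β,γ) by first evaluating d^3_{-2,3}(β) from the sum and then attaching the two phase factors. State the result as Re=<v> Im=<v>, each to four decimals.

Re=-0.4466 Im=0.4459

D^3_{-2,3}(4.1173,2.2448,6.148) = e^{-i·-2·4.1173}·d^3_{-2,3}(2.2448)·e^{-i·3·6.148}. Compute d first:
c=cos(2.2448/2)=0.433521, s=sin(2.2448/2)=0.901143; N=√[1·120·720·1]=293.938769
k∈{5} keeps every argument non-negative
  k=5: (−1)^0·293.9388/(120)·0.4335^1·0.9011^5 = +0.631038
d^3_{-2,3}(2.2448) = +0.631038
D = (-0.371495+0.928435i)·(+0.631038)·(+0.918883+0.394530i) = -0.446557+0.445865i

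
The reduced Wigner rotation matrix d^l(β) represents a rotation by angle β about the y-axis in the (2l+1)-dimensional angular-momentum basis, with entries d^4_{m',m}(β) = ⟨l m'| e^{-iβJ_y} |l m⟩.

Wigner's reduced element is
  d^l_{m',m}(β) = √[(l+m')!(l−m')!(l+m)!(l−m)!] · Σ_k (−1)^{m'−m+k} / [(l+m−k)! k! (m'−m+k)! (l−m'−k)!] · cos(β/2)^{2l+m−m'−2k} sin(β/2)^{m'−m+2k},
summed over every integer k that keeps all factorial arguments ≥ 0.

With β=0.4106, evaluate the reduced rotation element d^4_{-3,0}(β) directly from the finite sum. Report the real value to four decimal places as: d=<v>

d=0.0862

d^4_{-3,0}(β=0.4106) via Wigner's sum:
Half-angle: c=0.979000, s=0.203861. N=√(1·5040·24·24)=1703.830978
k∈{3,4} keeps every argument non-negative
  k=3: (−1)^0·1703.8310/(144)·0.9790^5·0.2039^3 = +0.090153
  k=4: (−1)^1·1703.8310/(144)·0.9790^3·0.2039^5 = -0.003909
d^4_{-3,0}(0.4106) = +0.090153 -0.003909 = +0.086244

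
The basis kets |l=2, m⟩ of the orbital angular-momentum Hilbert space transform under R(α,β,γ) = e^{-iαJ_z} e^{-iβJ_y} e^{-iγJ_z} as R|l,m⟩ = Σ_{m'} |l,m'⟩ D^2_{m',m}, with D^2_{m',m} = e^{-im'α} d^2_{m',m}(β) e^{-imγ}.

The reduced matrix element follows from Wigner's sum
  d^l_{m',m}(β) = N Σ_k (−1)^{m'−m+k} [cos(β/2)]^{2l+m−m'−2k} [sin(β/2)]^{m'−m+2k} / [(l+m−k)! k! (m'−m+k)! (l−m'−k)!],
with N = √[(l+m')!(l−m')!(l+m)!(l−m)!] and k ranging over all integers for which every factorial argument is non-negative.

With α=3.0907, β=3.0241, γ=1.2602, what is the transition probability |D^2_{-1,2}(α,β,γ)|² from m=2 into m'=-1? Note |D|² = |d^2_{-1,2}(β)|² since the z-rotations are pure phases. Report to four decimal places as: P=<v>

P=0.0136

Split into d^2_{-1,2}(β=3.0241) × two z-phases.
Half-angle: c=0.058713, s=0.998275. N=√(1·6·24·1)=12.000000
The bounds max(0,m−m')=3 and min(l+m,l−m')=3 give 1 term
  k=3: (−1)^0·12.0000/(6)·0.0587^1·0.9983^3 = +0.116818
d^2_{-1,2}(3.0241) = +0.116818
|D^2_{-1,2}|² = |d^2_{-1,2}(β)|² = (+0.116818)² = 0.013647 (the z-rotation phases have unit modulus)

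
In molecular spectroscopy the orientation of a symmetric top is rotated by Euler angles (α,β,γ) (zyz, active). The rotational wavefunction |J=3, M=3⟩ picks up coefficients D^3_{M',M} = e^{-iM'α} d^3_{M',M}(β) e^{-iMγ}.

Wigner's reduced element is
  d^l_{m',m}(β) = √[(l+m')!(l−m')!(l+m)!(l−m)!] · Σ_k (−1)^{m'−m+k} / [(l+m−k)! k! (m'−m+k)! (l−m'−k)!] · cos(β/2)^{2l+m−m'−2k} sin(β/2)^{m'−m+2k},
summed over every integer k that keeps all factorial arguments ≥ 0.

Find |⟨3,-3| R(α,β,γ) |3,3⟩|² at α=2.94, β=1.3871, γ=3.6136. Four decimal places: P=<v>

D^3_{-3,3}(2.94,1.3871,3.6136) = e^{-i·-3·2.94}·d^3_{-3,3}(1.3871)·e^{-i·3·3.6136}. Compute d first:
With c≡cos(β/2)=0.768981 and s≡sin(β/2)=0.639271, N=[1·720·720·1]^{1/2}=720.000000
The bounds max(0,m−m')=6 and min(l+m,l−m')=6 give 1 term
  k=6: (−1)^0·720.0000/(720)·0.7690^0·0.6393^6 = +0.068251
d^3_{-3,3}(1.3871) = +0.068251
|D^3_{-3,3}|² = |d^3_{-3,3}(β)|² = (+0.068251)² = 0.004658 (the z-rotation phases have unit modulus)

P=0.0047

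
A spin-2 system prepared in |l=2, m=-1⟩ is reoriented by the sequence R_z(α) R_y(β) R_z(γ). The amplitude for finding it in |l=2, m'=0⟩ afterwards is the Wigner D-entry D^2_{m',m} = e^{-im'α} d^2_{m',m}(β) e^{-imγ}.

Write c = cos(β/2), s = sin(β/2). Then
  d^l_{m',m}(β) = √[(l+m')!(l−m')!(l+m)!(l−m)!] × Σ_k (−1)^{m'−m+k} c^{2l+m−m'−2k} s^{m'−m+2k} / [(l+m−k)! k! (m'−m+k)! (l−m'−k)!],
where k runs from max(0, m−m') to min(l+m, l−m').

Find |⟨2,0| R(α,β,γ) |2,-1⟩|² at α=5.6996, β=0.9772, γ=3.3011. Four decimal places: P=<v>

P=0.3225

First d^2_{0,-1}(β=0.9772), then the phase factors e^{-i(0)α} and e^{-i(-1)γ}:
With c≡cos(β/2)=0.882991 and s≡sin(β/2)=0.469390, N=[2·2·1·6]^{1/2}=4.898979
The bounds max(0,m−m')=0 and min(l+m,l−m')=1 give 2 terms
  k=0: (−1)^1·4.8990/(2)·0.8830^3·0.4694^1 = -0.791550
  k=1: (−1)^2·4.8990/(2)·0.8830^1·0.4694^3 = +0.223683
d^2_{0,-1}(0.9772) = -0.791550 +0.223683 = -0.567866
|D^2_{0,-1}|² = |d^2_{0,-1}(β)|² = (-0.567866)² = 0.322472 (the z-rotation phases have unit modulus)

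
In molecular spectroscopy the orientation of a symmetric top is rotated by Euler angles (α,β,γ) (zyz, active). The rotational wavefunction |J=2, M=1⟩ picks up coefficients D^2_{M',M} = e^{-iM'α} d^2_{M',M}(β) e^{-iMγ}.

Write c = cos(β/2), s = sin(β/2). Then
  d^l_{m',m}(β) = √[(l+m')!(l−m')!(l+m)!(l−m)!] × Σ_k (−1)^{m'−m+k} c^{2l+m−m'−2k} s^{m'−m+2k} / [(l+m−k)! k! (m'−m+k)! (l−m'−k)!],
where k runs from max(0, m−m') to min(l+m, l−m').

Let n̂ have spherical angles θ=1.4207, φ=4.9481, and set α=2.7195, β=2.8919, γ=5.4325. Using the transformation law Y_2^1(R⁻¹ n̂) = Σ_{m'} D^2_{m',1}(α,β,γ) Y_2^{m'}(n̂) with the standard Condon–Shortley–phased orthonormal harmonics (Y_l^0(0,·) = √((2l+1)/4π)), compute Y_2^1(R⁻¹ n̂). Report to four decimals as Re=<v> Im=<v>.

Need the full column D^2_{m',1} for m'=−2..2 at α=2.7195, β=2.8919, γ=5.4325.
cos(β/2)=0.124522, sin(β/2)=0.992217
d^2_{-2,1}: single k=3 term ⇒ +0.243275;  D = +0.243269+0.001581i
d^2_{-1,1}: k∈[2..3] ⇒ +0.045796 -0.969229 = -0.923433;  D = +0.839910+0.383770i
d^2_{0,1}: k∈[1..2] ⇒ +0.004693 -0.297949 = -0.293257;  D = -0.193393-0.220451i
d^2_{1,1}: k∈[0..1] ⇒ +0.000240 -0.045796 = -0.045556;  D = +0.013376+0.043548i
d^2_{2,1}: single k=0 term ⇒ -0.003832;  D = +0.000474-0.003802i
Y_2^{m'}(θ=1.4207,φ=4.9481) and Σ D·Y over m':
  (+0.2433+0.0016i)·(-0.3364+0.1715i)  (+0.8399+0.3838i)·(+0.0267+0.1111i)  (-0.1934-0.2205i)·(-0.2942+0.0000i)  (+0.0134+0.0435i)·(-0.0267+0.1111i)  (+0.0005-0.0038i)·(-0.3364-0.1715i)
Y_2^1(R⁻¹ n̂) = -0.051439+0.211097i

Re=-0.0514 Im=0.2111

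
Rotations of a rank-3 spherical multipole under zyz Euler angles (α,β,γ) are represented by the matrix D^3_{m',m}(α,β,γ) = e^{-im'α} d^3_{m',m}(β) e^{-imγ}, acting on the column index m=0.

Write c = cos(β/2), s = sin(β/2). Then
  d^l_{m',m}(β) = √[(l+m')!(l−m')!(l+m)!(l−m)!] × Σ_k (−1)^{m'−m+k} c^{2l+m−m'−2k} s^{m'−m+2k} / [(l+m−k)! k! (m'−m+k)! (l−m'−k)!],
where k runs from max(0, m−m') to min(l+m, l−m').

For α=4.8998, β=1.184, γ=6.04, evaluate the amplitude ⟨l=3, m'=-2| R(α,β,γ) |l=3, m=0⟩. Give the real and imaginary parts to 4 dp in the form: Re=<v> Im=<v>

Re=-0.4123 Im=-0.1622

Split into d^3_{-2,0}(β=1.184) × two z-phases.
With c≡cos(β/2)=0.829826 and s≡sin(β/2)=0.558022, N=[1·120·6·6]^{1/2}=65.726707
k: max(0,(0)−(-2))=2 … min(3+(0),3−(-2))=3
  k=2: (−1)^0·65.7267/(12)·0.8298^4·0.5580^2 = +0.808745
  k=3: (−1)^1·65.7267/(12)·0.8298^2·0.5580^4 = -0.365712
d^3_{-2,0}(1.184) = +0.808745 -0.365712 = +0.443033
D = (-0.930573-0.366107i)·(+0.443033)·(+1.000000+0.000000i) = -0.412274-0.162197i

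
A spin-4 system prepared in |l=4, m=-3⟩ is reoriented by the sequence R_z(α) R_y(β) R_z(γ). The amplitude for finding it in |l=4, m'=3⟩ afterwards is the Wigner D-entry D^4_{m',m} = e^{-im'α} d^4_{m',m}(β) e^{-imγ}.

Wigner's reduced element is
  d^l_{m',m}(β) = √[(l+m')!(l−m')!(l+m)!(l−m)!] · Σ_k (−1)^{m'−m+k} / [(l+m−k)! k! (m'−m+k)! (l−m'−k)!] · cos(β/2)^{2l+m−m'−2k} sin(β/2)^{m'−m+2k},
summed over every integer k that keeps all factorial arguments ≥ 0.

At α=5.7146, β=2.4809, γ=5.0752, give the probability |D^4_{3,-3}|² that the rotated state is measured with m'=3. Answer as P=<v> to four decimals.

Split into d^4_{3,-3}(β=2.4809) × two z-phases.
c=cos(2.4809/2)=0.324371, s=sin(2.4809/2)=0.945930; N=√[5040·1·1·5040]=5040.000000
k∈{0,1} keeps every argument non-negative
  k=0: (−1)^6·5040.0000/(720)·0.3244^2·0.9459^6 = +0.527637
  k=1: (−1)^7·5040.0000/(5040)·0.3244^0·0.9459^8 = -0.641021
d^4_{3,-3}(2.4809) = +0.527637 -0.641021 = -0.113384
|D^4_{3,-3}|² = |d^4_{3,-3}(β)|² = (-0.113384)² = 0.012856 (the z-rotation phases have unit modulus)

P=0.0129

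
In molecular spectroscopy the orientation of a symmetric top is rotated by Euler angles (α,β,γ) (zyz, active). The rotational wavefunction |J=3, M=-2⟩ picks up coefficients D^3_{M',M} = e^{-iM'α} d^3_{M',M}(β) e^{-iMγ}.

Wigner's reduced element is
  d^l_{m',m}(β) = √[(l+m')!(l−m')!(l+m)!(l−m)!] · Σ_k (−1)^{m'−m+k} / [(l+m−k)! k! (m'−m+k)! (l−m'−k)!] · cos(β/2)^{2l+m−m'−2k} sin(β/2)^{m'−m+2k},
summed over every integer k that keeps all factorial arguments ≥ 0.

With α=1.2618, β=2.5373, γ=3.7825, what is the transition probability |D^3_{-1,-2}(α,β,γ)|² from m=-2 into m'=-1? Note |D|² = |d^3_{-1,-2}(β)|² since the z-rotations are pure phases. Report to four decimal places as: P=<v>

First d^3_{-1,-2}(β=2.5373), then the phase factors e^{-i(-1)α} and e^{-i(-2)γ}:
c=cos(2.5373/2)=0.297570, s=sin(2.5373/2)=0.954700; N=√[2·24·1·120]=75.894664
Admissible k: 0..1 (factorial args all ≥0)
  k=0: (−1)^1·75.8947/(24)·0.2976^5·0.9547^1 = -0.007044
  k=1: (−1)^2·75.8947/(12)·0.2976^3·0.9547^3 = +0.145010
d^3_{-1,-2}(2.5373) = -0.007044 +0.145010 = +0.137966
|D^3_{-1,-2}|² = |d^3_{-1,-2}(β)|² = (+0.137966)² = 0.019035 (the z-rotation phases have unit modulus)

P=0.0190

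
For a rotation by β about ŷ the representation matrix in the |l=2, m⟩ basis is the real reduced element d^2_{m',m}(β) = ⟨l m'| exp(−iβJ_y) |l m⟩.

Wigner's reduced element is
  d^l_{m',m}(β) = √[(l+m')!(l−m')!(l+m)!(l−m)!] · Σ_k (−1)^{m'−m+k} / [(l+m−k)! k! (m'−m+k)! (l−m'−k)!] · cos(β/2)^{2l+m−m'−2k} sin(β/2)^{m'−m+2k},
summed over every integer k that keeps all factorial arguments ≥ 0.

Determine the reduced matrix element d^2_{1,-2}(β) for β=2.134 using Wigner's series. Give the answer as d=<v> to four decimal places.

d=-0.6485

d^2_{1,-2}(β=2.134) via Wigner's sum:
c=cos(2.134/2)=0.482754, s=sin(2.134/2)=0.875756; N=√[6·1·1·24]=12.000000
k∈{0} keeps every argument non-negative
  k=0: (−1)^3·12.0000/(6)·0.4828^1·0.8758^3 = -0.648493
d^2_{1,-2}(2.134) = -0.648493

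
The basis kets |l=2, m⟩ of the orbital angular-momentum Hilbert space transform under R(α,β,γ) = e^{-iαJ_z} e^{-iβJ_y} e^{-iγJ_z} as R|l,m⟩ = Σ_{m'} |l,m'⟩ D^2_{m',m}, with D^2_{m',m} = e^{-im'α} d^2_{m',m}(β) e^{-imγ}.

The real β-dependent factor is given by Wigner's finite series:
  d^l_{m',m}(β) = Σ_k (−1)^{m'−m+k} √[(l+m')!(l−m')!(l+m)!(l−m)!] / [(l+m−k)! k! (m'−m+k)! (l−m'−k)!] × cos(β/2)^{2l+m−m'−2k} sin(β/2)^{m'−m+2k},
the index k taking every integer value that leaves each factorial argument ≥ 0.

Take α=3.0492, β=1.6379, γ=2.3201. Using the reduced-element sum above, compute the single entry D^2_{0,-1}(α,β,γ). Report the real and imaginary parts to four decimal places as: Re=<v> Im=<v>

Re=-0.0558 Im=0.0600

D^2_{0,-1}(3.0492,1.6379,2.3201) = e^{-i·0·3.0492}·d^2_{0,-1}(1.6379)·e^{-i·-1·2.3201}. Compute d first:
Half-angle: c=0.682989, s=0.730429. N=√(2·2·1·6)=4.898979
The bounds max(0,m−m')=0 and min(l+m,l−m')=1 give 2 terms
  k=0: (−1)^1·4.8990/(2)·0.6830^3·0.7304^1 = -0.570025
  k=1: (−1)^2·4.8990/(2)·0.6830^1·0.7304^3 = +0.651963
d^2_{0,-1}(1.6379) = -0.570025 +0.651963 = +0.081938
Attach z-rotation phases: D = e^{-i(0)(3.0492)}·(+0.081938)·e^{-i(-1)(2.3201)} = -0.055811+0.059992i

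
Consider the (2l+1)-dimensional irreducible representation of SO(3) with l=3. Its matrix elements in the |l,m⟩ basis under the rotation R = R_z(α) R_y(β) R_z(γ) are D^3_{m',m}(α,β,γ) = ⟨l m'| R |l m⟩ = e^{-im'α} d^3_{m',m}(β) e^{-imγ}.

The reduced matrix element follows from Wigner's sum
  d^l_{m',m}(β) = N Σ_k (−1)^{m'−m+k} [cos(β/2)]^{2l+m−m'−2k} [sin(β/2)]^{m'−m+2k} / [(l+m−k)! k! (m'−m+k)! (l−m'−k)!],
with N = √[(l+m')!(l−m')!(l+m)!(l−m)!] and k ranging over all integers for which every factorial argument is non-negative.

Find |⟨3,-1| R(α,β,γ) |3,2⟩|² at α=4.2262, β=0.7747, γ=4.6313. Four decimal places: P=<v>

D^3_{-1,2}(4.2262,0.7747,4.6313) = e^{-i·-1·4.2262}·d^3_{-1,2}(0.7747)·e^{-i·2·4.6313}. Compute d first:
Half-angle: c=0.925913, s=0.377736. N=√(2·24·120·1)=75.894664
The bounds max(0,m−m')=3 and min(l+m,l−m')=4 give 2 terms
  k=3: (−1)^0·75.8947/(12)·0.9259^3·0.3777^3 = +0.270587
  k=4: (−1)^1·75.8947/(24)·0.9259^1·0.3777^5 = -0.022517
d^3_{-1,2}(0.7747) = +0.270587 -0.022517 = +0.248070
|D^3_{-1,2}|² = |d^3_{-1,2}(β)|² = (+0.248070)² = 0.061538 (the z-rotation phases have unit modulus)

P=0.0615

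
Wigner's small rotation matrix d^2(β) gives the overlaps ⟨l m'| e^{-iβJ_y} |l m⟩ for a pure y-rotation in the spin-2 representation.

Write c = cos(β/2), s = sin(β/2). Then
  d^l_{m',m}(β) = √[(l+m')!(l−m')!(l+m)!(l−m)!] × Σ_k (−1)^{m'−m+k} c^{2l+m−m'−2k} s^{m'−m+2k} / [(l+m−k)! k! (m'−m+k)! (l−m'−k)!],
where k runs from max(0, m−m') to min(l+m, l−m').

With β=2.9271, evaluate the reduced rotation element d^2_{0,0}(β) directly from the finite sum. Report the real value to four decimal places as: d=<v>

d=0.9320

d^2_{0,0}(β=2.9271) via Wigner's sum:
c=cos(2.9271/2)=0.107041, s=sin(2.9271/2)=0.994255; N=√[2·2·2·2]=4.000000
Admissible k: 0..2 (factorial args all ≥0)
  k=0: (−1)^0·4.0000/(4)·0.1070^4·0.9943^0 = +0.000131
  k=1: (−1)^1·4.0000/(1)·0.1070^2·0.9943^2 = -0.045306
  k=2: (−1)^2·4.0000/(4)·0.1070^0·0.9943^4 = +0.977216
d^2_{0,0}(2.9271) = +0.000131 -0.045306 +0.977216 = +0.932041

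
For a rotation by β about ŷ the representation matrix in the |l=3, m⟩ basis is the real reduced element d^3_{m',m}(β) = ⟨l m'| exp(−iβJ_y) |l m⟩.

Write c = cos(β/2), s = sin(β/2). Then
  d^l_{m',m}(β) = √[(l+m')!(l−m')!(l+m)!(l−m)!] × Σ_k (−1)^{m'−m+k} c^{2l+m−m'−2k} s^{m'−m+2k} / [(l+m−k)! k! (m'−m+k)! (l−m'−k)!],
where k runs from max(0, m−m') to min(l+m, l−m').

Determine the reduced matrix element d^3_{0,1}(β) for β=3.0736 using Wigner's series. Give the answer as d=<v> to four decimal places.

d^3_{0,1}(β=3.0736) via Wigner's sum:
With c≡cos(β/2)=0.033990 and s≡sin(β/2)=0.999422, N=[6·6·24·2]^{1/2}=41.569219
k∈{1,2,3} keeps every argument non-negative
  k=1: (−1)^0·41.5692/(12)·0.0340^5·0.9994^1 = +0.000000
  k=2: (−1)^1·41.5692/(4)·0.0340^3·0.9994^3 = -0.000407
  k=3: (−1)^2·41.5692/(12)·0.0340^1·0.9994^5 = +0.117404
d^3_{0,1}(3.0736) = +0.000000 -0.000407 +0.117404 = +0.116997

d=0.1170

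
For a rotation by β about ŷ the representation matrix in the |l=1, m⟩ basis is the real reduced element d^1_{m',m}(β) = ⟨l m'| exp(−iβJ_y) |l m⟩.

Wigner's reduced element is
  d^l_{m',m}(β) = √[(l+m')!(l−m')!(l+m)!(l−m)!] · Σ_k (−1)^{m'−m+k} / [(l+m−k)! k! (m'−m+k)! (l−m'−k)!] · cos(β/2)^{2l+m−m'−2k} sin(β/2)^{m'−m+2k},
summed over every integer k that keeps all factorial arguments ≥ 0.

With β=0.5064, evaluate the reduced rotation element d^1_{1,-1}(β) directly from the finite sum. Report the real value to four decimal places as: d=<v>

d=0.0628

d^1_{1,-1}(β=0.5064) via Wigner's sum:
With c≡cos(β/2)=0.968116 and s≡sin(β/2)=0.250503, N=[2·1·1·2]^{1/2}=2.000000
k: max(0,(-1)−(1))=0 … min(1+(-1),1−(1))=0
  k=0: (−1)^2·2.0000/(2)·0.9681^0·0.2505^2 = +0.062752
d^1_{1,-1}(0.5064) = +0.062752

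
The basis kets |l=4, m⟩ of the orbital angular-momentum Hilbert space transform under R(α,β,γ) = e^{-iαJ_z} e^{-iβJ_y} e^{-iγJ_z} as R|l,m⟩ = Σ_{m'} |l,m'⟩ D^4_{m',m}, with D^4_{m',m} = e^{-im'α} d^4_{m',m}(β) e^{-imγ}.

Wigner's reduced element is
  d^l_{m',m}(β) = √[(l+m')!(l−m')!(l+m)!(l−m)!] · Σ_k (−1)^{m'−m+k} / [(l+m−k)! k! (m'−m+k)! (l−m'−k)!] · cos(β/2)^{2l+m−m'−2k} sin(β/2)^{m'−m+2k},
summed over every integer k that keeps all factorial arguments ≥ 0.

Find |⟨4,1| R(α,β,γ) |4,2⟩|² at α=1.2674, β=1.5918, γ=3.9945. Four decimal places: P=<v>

P=0.0215

D^4_{1,2}(1.2674,1.5918,3.9945) = e^{-i·1·1.2674}·d^4_{1,2}(1.5918)·e^{-i·2·3.9945}. Compute d first:
c=cos(1.5918/2)=0.699642, s=sin(1.5918/2)=0.714494; N=√[120·6·720·2]=1018.233765
Admissible k: 1..3 (factorial args all ≥0)
  k=1: (−1)^0·1018.2338/(240)·0.6996^7·0.7145^1 = +0.248752
  k=2: (−1)^1·1018.2338/(48)·0.6996^5·0.7145^3 = -1.297121
  k=3: (−1)^2·1018.2338/(72)·0.6996^3·0.7145^5 = +0.901850
d^4_{1,2}(1.5918) = +0.248752 -1.297121 +0.901850 = -0.146520
|D^4_{1,2}|² = |d^4_{1,2}(β)|² = (-0.146520)² = 0.021468 (the z-rotation phases have unit modulus)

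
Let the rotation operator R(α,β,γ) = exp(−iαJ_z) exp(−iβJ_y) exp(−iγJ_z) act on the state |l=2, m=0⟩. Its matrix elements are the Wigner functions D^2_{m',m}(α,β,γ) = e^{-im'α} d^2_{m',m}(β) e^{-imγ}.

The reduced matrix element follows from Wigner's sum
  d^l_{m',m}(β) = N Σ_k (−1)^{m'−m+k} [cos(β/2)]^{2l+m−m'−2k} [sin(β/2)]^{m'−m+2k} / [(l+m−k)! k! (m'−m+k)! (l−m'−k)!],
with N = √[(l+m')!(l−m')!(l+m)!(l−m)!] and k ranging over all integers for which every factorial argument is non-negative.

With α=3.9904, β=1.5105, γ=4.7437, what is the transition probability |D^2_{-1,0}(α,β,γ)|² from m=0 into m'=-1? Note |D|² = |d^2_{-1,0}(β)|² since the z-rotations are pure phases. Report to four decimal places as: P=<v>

Split into d^2_{-1,0}(β=1.5105) × two z-phases.
Half-angle: c=0.728100, s=0.685471. N=√(1·6·2·2)=4.898979
k: max(0,(0)−(-1))=1 … min(2+(0),2−(-1))=2
  k=1: (−1)^0·4.8990/(2)·0.7281^3·0.6855^1 = +0.648094
  k=2: (−1)^1·4.8990/(2)·0.7281^1·0.6855^3 = -0.574425
d^2_{-1,0}(1.5105) = +0.648094 -0.574425 = +0.073669
|D^2_{-1,0}|² = |d^2_{-1,0}(β)|² = (+0.073669)² = 0.005427 (the z-rotation phases have unit modulus)

P=0.0054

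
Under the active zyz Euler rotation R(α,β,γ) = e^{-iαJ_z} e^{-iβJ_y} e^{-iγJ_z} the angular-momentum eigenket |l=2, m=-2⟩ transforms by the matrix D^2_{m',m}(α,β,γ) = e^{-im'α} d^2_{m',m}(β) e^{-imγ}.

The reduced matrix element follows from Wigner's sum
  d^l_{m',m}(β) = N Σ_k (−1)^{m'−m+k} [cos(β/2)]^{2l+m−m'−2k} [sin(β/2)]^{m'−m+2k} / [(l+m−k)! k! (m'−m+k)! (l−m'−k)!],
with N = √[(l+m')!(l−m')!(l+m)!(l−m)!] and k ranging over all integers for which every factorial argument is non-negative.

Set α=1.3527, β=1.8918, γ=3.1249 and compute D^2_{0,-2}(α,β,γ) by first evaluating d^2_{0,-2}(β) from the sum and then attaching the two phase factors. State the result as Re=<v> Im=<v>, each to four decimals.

D^2_{0,-2}(1.3527,1.8918,3.1249) = e^{-i·0·1.3527}·d^2_{0,-2}(1.8918)·e^{-i·-2·3.1249}. Compute d first:
With c≡cos(β/2)=0.585013 and s≡sin(β/2)=0.811024, N=[2·2·1·24]^{1/2}=9.797959
The bounds max(0,m−m')=0 and min(l+m,l−m')=0 give 1 term
  k=0: (−1)^2·9.7980/(4)·0.5850^2·0.8110^2 = +0.551409
d^2_{0,-2}(1.8918) = +0.551409
D = (+1.000000+0.000000i)·(+0.551409)·(+0.999443-0.033379i) = +0.551102-0.018406i

Re=0.5511 Im=-0.0184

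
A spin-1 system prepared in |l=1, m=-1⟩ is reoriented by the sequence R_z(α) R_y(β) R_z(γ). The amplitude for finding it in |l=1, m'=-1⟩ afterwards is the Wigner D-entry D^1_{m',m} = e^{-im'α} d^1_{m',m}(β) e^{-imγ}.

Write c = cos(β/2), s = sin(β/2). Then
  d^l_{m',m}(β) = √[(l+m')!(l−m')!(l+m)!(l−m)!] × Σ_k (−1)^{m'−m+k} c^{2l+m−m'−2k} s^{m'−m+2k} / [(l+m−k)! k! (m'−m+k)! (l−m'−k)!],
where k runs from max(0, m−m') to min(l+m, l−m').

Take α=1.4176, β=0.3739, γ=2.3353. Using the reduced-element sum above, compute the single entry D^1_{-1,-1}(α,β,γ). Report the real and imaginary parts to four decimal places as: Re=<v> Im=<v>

Re=-0.7906 Im=-0.5541

Split into d^1_{-1,-1}(β=0.3739) × two z-phases.
With c≡cos(β/2)=0.982576 and s≡sin(β/2)=0.185863, N=[1·2·1·2]^{1/2}=2.000000
Admissible k: 0..0 (factorial args all ≥0)
  k=0: (−1)^0·2.0000/(2)·0.9826^2·0.1859^0 = +0.965455
d^1_{-1,-1}(0.3739) = +0.965455
D = (+0.152598+0.988288i)·(+0.965455)·(-0.692179+0.721726i) = -0.790610-0.554112i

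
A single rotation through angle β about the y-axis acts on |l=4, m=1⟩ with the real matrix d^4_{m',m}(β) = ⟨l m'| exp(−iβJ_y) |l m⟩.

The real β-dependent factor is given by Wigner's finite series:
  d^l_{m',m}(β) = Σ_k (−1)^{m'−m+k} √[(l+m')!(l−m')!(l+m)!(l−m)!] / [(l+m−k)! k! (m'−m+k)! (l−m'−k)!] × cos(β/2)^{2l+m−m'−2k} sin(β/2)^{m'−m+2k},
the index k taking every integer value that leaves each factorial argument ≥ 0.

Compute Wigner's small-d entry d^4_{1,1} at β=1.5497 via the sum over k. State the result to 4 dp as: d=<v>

d=0.3656

d^4_{1,1}(β=1.5497) via Wigner's sum:
With c≡cos(β/2)=0.714526 and s≡sin(β/2)=0.699609, N=[120·6·120·6]^{1/2}=720.000000
Admissible k: 0..3 (factorial args all ≥0)
  k=0: (−1)^0·720.0000/(720)·0.7145^8·0.6996^0 = +0.067943
  k=1: (−1)^1·720.0000/(48)·0.7145^6·0.6996^2 = -0.977035
  k=2: (−1)^2·720.0000/(24)·0.7145^4·0.6996^4 = +1.873332
  k=3: (−1)^3·720.0000/(72)·0.7145^2·0.6996^6 = -0.598643
d^4_{1,1}(1.5497) = +0.067943 -0.977035 +1.873332 -0.598643 = +0.365597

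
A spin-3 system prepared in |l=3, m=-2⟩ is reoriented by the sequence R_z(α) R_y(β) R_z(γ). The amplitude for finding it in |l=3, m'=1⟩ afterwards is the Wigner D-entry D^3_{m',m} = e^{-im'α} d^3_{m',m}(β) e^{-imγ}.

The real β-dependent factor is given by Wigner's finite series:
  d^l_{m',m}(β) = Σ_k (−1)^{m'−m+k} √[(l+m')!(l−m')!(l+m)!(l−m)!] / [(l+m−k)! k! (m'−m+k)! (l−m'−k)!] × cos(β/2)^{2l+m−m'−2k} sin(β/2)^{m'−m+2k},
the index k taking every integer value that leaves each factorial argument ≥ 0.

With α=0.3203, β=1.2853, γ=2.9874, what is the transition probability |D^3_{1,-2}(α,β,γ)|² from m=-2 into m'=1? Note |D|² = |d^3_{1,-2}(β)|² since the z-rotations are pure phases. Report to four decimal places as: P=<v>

Split into d^3_{1,-2}(β=1.2853) × two z-phases.
Half-angle: c=0.800510, s=0.599319. N=√(24·2·1·120)=75.894664
k: max(0,(-2)−(1))=0 … min(3+(-2),3−(1))=1
  k=0: (−1)^3·75.8947/(12)·0.8005^3·0.5993^3 = -0.698401
  k=1: (−1)^4·75.8947/(24)·0.8005^1·0.5993^5 = +0.195730
d^3_{1,-2}(1.2853) = -0.698401 +0.195730 = -0.502671
|D^3_{1,-2}|² = |d^3_{1,-2}(β)|² = (-0.502671)² = 0.252678 (the z-rotation phases have unit modulus)

P=0.2527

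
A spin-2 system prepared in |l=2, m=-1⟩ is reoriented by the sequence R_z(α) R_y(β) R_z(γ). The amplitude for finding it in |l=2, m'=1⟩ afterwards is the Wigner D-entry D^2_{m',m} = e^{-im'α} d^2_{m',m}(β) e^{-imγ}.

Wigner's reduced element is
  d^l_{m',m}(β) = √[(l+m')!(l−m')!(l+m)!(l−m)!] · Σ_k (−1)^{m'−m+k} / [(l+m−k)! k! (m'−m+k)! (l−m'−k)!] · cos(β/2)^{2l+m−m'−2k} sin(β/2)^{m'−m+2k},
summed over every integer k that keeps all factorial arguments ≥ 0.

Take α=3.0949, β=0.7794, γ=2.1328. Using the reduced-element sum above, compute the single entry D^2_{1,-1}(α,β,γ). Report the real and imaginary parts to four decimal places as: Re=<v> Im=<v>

Re=0.1999 Im=-0.2869

D^2_{1,-1}(3.0949,0.7794,2.1328) = e^{-i·1·3.0949}·d^2_{1,-1}(0.7794)·e^{-i·-1·2.1328}. Compute d first:
With c≡cos(β/2)=0.925023 and s≡sin(β/2)=0.379911, N=[6·1·1·6]^{1/2}=6.000000
The bounds max(0,m−m')=0 and min(l+m,l−m')=1 give 2 terms
  k=0: (−1)^2·6.0000/(2)·0.9250^2·0.3799^2 = +0.370501
  k=1: (−1)^3·6.0000/(6)·0.9250^0·0.3799^4 = -0.020832
d^2_{1,-1}(0.7794) = +0.370501 -0.020832 = +0.349670
Phases: e^{-i·(1)·3.0949}=-0.998910-0.046676i, e^{-i·(-1)·2.1328}=-0.532883+0.846189i ⇒ D=+0.199941-0.286867i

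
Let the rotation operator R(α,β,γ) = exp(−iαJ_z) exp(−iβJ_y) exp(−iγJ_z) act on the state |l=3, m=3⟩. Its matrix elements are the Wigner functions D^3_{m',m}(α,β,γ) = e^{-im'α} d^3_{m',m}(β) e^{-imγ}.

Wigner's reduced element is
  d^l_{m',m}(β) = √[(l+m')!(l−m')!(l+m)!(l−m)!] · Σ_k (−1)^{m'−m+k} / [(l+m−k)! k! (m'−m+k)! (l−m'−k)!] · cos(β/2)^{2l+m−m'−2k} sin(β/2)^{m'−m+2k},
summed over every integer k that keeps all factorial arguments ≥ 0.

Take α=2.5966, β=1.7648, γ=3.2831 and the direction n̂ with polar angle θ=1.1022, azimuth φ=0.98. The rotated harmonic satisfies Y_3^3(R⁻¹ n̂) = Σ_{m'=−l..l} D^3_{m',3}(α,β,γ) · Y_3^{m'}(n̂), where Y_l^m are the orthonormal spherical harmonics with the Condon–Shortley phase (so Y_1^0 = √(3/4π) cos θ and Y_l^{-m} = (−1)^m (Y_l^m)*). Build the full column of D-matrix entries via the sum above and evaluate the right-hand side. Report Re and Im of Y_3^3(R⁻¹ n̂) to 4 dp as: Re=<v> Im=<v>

Need the full column D^3_{m',3} for m'=−3..3 at α=2.5966, β=1.7648, γ=3.2831.
cos(β/2)=0.635300, sin(β/2)=0.772266
d^3_{-3,3}: single k=6 term ⇒ +0.212129;  D = -0.099591-0.187298i
d^3_{-2,3}: single k=5 term ⇒ +0.427453;  D = -0.024048+0.426776i
d^3_{-1,3}: single k=4 term ⇒ +0.555994;  D = +0.314526-0.458479i
d^3_{0,3}: single k=3 term ⇒ +0.528142;  D = -0.481262+0.217534i
d^3_{1,3}: single k=2 term ⇒ +0.376265;  D = +0.373538+0.045219i
d^3_{2,3}: single k=1 term ⇒ +0.195765;  D = -0.153995-0.120870i
d^3_{3,3}: single k=0 term ⇒ +0.065746;  D = +0.023182+0.061524i
Y_3^{m'}(θ=1.1022,φ=0.98) and Σ D·Y over m':
  (-0.0996-0.1873i)·(-0.2903-0.0593i)  (-0.0240+0.4268i)·(-0.1394-0.3399i)  (+0.3145-0.4585i)·(+0.0032-0.0048i)  (-0.4813+0.2175i)·(-0.3337+0.0000i)  (+0.3735+0.0452i)·(-0.0032-0.0048i)  (-0.1540-0.1209i)·(-0.1394+0.3399i)  (+0.0232+0.0615i)·(+0.2903-0.0593i)
Y_3^3(R⁻¹ n̂) = +0.397626-0.087530i

Re=0.3976 Im=-0.0875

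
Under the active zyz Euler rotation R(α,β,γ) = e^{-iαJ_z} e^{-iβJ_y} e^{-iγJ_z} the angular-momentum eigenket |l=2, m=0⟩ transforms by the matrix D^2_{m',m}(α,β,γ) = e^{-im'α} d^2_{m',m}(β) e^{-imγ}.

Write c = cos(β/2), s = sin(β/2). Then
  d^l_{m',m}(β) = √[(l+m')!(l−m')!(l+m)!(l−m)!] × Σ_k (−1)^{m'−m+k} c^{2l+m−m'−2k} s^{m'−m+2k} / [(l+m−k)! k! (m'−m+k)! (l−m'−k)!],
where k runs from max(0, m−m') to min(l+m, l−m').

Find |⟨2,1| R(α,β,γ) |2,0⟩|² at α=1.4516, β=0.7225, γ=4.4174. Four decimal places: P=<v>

D^2_{1,0}(1.4516,0.7225,4.4174) = e^{-i·1·1.4516}·d^2_{1,0}(0.7225)·e^{-i·0·4.4174}. Compute d first:
Half-angle: c=0.935456, s=0.353444. N=√(6·1·2·2)=4.898979
Admissible k: 0..1 (factorial args all ≥0)
  k=0: (−1)^1·4.8990/(2)·0.9355^3·0.3534^1 = -0.708705
  k=1: (−1)^2·4.8990/(2)·0.9355^1·0.3534^3 = +0.101172
d^2_{1,0}(0.7225) = -0.708705 +0.101172 = -0.607534
|D^2_{1,0}|² = |d^2_{1,0}(β)|² = (-0.607534)² = 0.369097 (the z-rotation phases have unit modulus)

P=0.3691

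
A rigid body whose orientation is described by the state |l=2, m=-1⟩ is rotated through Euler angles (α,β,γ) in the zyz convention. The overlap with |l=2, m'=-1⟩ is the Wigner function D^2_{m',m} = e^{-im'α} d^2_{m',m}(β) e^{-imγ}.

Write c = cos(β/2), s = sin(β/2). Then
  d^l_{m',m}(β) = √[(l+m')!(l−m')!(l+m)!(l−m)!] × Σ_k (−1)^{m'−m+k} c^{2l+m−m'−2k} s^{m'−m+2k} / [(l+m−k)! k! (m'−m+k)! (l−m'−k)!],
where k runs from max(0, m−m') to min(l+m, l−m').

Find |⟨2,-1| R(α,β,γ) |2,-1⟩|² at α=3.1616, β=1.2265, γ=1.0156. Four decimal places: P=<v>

Split into d^2_{-1,-1}(β=1.2265) × two z-phases.
With c≡cos(β/2)=0.817782 and s≡sin(β/2)=0.575528, N=[1·6·1·6]^{1/2}=6.000000
k∈{0,1} keeps every argument non-negative
  k=0: (−1)^0·6.0000/(6)·0.8178^4·0.5755^0 = +0.447250
  k=1: (−1)^1·6.0000/(2)·0.8178^2·0.5755^2 = -0.664553
d^2_{-1,-1}(1.2265) = +0.447250 -0.664553 = -0.217303
|D^2_{-1,-1}|² = |d^2_{-1,-1}(β)|² = (-0.217303)² = 0.047221 (the z-rotation phases have unit modulus)

P=0.0472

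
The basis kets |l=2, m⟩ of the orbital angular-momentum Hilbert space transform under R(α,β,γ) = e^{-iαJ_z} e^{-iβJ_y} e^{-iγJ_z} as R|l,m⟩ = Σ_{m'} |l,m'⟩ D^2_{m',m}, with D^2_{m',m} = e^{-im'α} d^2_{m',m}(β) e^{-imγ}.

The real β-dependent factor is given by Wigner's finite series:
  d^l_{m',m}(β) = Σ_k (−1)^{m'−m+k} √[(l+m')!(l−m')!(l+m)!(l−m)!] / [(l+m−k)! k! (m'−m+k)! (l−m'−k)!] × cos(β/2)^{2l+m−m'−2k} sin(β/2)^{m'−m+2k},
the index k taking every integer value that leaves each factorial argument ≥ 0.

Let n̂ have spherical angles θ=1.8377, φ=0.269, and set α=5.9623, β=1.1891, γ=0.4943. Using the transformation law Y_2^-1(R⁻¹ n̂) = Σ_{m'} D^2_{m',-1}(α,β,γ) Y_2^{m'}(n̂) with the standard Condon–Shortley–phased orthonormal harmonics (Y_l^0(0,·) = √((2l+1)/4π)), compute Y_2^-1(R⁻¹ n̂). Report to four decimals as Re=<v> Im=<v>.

Need the full column D^2_{m',-1} for m'=−2..2 at α=5.9623, β=1.1891, γ=0.4943.
cos(β/2)=0.828401, sin(β/2)=0.560136
d^2_{-2,-1}: single k=1 term ⇒ +0.636861;  D = +0.629949-0.093578i
d^2_{-1,-1}: k∈[0..1] ⇒ +0.470936 -0.645935 = -0.175000;  D = -0.172375-0.030196i
d^2_{0,-1}: k∈[0..1] ⇒ -0.779992 +0.356613 = -0.423380;  D = -0.372702-0.200858i
d^2_{1,-1}: k∈[0..1] ⇒ +0.645935 -0.098441 = +0.547495;  D = +0.375436+0.398496i
d^2_{2,-1}: single k=0 term ⇒ -0.291173;  D = -0.122631-0.264090i
Y_2^{m'}(θ=1.8377,φ=0.269) and Σ D·Y over m':
  (+0.6299-0.0936i)·(+0.3086-0.1842i)  (-0.1724-0.0302i)·(-0.1895+0.0522i)  (-0.3727-0.2009i)·(-0.2496+0.0000i)  (+0.3754+0.3985i)·(+0.1895+0.0522i)  (-0.1226-0.2641i)·(+0.3086+0.1842i)
Y_2^-1(R⁻¹ n̂) = +0.365552-0.107026i

Re=0.3656 Im=-0.1070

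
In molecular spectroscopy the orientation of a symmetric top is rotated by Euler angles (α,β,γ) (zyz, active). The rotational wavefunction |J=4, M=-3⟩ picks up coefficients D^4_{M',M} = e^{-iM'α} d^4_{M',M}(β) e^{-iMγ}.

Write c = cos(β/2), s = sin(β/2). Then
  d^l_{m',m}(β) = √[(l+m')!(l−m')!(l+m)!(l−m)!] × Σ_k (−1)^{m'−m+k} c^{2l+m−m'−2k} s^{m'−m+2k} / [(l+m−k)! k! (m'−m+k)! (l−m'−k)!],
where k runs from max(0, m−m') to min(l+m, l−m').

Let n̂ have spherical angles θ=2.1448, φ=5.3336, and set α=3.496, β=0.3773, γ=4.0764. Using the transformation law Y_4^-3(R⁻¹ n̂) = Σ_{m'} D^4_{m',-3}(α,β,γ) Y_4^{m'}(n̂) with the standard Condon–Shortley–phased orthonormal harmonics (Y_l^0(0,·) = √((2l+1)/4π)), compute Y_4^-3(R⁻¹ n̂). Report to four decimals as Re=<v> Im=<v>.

Need the full column D^4_{m',-3} for m'=−4..4 at α=3.496, β=0.3773, γ=4.0764.
cos(β/2)=0.982258, sin(β/2)=0.187533
d^4_{-4,-3}: single k=1 term ⇒ +0.467953;  D = +0.220370+0.412816i
d^4_{-3,-3}: k∈[0..1] ⇒ +0.866574 -0.221110 = +0.645464;  D = -0.482679-0.428538i
d^4_{-2,-3}: k∈[0..1] ⇒ -0.619044 +0.067694 = -0.551351;  D = -0.513711-0.200222i
d^4_{-1,-3}: k∈[0..1] ⇒ +0.250715 -0.015231 = +0.235484;  D = -0.235449-0.004059i
d^4_{0,-3}: k∈[0..1] ⇒ -0.071355 +0.002601 = -0.068754;  D = -0.064883+0.022745i
d^4_{1,-3}: k∈[0..1] ⇒ +0.015231 -0.000333 = +0.014898;  D = -0.011475+0.009501i
d^4_{2,-3}: k∈[0..1] ⇒ -0.002467 +0.000030 = -0.002437;  D = -0.001221+0.002109i
d^4_{3,-3}: k∈[0..1] ⇒ +0.000294 -0.000002 = +0.000292;  D = -0.000050+0.000288i
d^4_{4,-3}: single k=0 term ⇒ -0.000023;  D = +0.000004+0.000022i
Y_4^{m'}(θ=2.1448,φ=5.3336) and Σ D·Y over m':
  (+0.2204+0.4128i)·(-0.1743-0.1343i)  (-0.4827-0.4285i)·(+0.3853-0.1162i)  (-0.5137-0.2002i)·(-0.0809+0.2376i)  (-0.2354-0.0041i)·(+0.1175+0.1642i)  (-0.0649+0.0227i)·(-0.2965+0.0000i)  (-0.0115+0.0095i)·(-0.1175+0.1642i)  (-0.0012+0.0021i)·(-0.0809-0.2376i)  (-0.0000+0.0003i)·(-0.3853-0.1162i)  (+0.0000+0.0000i)·(-0.1743+0.1343i)
Y_4^-3(R⁻¹ n̂) = -0.136901-0.365300i

Re=-0.1369 Im=-0.3653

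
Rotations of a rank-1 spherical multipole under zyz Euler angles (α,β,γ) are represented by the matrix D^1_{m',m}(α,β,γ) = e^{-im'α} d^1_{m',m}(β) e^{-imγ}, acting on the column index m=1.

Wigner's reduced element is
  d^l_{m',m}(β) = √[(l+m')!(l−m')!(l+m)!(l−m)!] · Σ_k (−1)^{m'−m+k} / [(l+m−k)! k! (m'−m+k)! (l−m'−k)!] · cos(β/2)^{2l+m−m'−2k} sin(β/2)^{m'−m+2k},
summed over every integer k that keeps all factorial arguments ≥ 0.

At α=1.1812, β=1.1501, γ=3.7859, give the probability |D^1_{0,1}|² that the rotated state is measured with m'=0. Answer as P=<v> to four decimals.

Split into d^1_{0,1}(β=1.1501) × two z-phases.
c=cos(1.1501/2)=0.839165, s=sin(1.1501/2)=0.543877; N=√[1·1·2·1]=1.414214
The bounds max(0,m−m')=1 and min(l+m,l−m')=1 give 1 term
  k=1: (−1)^0·1.4142/(1)·0.8392^1·0.5439^1 = +0.645450
d^1_{0,1}(1.1501) = +0.645450
|D^1_{0,1}|² = |d^1_{0,1}(β)|² = (+0.645450)² = 0.416606 (the z-rotation phases have unit modulus)

P=0.4166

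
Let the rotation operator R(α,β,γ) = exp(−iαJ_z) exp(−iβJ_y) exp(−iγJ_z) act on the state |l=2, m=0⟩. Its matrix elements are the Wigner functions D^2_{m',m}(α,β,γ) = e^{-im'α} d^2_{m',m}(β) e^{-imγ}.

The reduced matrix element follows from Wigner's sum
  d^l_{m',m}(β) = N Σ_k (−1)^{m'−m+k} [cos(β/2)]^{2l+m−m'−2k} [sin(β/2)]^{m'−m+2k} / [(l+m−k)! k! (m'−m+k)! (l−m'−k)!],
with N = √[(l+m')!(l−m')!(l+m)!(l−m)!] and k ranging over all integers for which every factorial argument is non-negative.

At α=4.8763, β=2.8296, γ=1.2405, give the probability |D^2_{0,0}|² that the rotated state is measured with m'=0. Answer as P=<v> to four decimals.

P=0.7373

First d^2_{0,0}(β=2.8296), then the phase factors e^{-i(0)α} and e^{-i(0)γ}:
With c≡cos(β/2)=0.155364 and s≡sin(β/2)=0.987857, N=[2·2·2·2]^{1/2}=4.000000
Admissible k: 0..2 (factorial args all ≥0)
  k=0: (−1)^0·4.0000/(4)·0.1554^4·0.9879^0 = +0.000583
  k=1: (−1)^1·4.0000/(1)·0.1554^2·0.9879^2 = -0.094222
  k=2: (−1)^2·4.0000/(4)·0.1554^0·0.9879^4 = +0.952306
d^2_{0,0}(2.8296) = +0.000583 -0.094222 +0.952306 = +0.858667
|D^2_{0,0}|² = |d^2_{0,0}(β)|² = (+0.858667)² = 0.737310 (the z-rotation phases have unit modulus)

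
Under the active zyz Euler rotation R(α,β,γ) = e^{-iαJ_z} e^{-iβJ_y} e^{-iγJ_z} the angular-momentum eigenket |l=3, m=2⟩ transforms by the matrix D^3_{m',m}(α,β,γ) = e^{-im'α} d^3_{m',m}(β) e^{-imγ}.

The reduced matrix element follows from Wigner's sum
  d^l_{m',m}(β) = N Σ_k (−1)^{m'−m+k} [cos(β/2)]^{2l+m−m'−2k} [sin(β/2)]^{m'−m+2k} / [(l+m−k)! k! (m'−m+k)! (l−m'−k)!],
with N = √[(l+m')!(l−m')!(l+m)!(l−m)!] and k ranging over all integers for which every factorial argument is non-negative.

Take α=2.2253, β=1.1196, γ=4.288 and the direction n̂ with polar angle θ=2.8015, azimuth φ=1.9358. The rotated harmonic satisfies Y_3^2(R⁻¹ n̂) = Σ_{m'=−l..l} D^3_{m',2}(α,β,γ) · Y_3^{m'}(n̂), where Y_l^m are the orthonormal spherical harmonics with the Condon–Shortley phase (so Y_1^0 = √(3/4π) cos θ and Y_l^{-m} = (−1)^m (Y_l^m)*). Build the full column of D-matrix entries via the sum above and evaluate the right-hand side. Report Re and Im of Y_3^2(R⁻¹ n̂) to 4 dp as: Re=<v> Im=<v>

Re=0.0983 Im=0.0758

Need the full column D^3_{m',2} for m'=−3..3 at α=2.2253, β=1.1196, γ=4.288.
cos(β/2)=0.847361, sin(β/2)=0.531017
d^3_{-3,2}: single k=5 term ⇒ +0.087637;  D = -0.028340-0.082928i
d^3_{-2,2}: k∈[4..5] ⇒ +0.285457 -0.022421 = +0.263036;  D = -0.145684+0.219007i
d^3_{-1,2}: k∈[3..4] ⇒ +0.576183 -0.113138 = +0.463045;  D = +0.461990-0.031239i
d^3_{0,2}: k∈[2..3] ⇒ +0.796254 -0.312702 = +0.483552;  D = -0.319580-0.362893i
d^3_{1,2}: k∈[1..2] ⇒ +0.733587 -0.576183 = +0.157404;  D = -0.030387+0.154442i
d^3_{2,2}: k∈[0..1] ⇒ +0.370179 -0.726877 = -0.356698;  D = -0.319584+0.158429i
d^3_{3,2}: single k=0 term ⇒ -0.568234;  D = +0.510156+0.250260i
Y_3^{m'}(θ=2.8015,φ=1.9358) and Σ D·Y over m':
  (-0.0283-0.0829i)·(+0.0138+0.0071i)  (-0.1457+0.2190i)·(+0.0799-0.0715i)  (+0.4620-0.0312i)·(-0.1325-0.3468i)  (-0.3196-0.3629i)·(-0.5079+0.0000i)  (-0.0304+0.1544i)·(+0.1325-0.3468i)  (-0.3196+0.1584i)·(+0.0799+0.0715i)  (+0.5102+0.2503i)·(-0.0138+0.0071i)
Y_3^2(R⁻¹ n̂) = +0.098347+0.075787i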